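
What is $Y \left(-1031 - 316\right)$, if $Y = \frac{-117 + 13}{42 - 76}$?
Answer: $- \frac{70044}{17} \approx -4120.2$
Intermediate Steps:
$Y = \frac{52}{17}$ ($Y = - \frac{104}{-34} = \left(-104\right) \left(- \frac{1}{34}\right) = \frac{52}{17} \approx 3.0588$)
$Y \left(-1031 - 316\right) = \frac{52 \left(-1031 - 316\right)}{17} = \frac{52}{17} \left(-1347\right) = - \frac{70044}{17}$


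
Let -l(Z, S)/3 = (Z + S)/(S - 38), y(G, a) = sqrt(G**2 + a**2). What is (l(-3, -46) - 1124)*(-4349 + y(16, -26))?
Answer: 19583547/4 - 4503*sqrt(233)/2 ≈ 4.8615e+6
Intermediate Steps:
l(Z, S) = -3*(S + Z)/(-38 + S) (l(Z, S) = -3*(Z + S)/(S - 38) = -3*(S + Z)/(-38 + S))
(l(-3, -46) - 1124)*(-4349 + y(16, -26)) = (3*(-1*(-46) - 1*(-3))/(-38 - 46) - 1124)*(-4349 + sqrt(16**2 + (-26)**2)) = (3*(46 + 3)/(-84) - 1124)*(-4349 + sqrt(256 + 676)) = (3*(-1/84)*49 - 1124)*(-4349 + sqrt(932)) = (-7/4 - 1124)*(-4349 + 2*sqrt(233)) = -4503*(-4349 + 2*sqrt(233))/4 = 19583547/4 - 4503*sqrt(233)/2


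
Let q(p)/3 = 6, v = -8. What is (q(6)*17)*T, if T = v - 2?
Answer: -3060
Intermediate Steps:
q(p) = 18 (q(p) = 3*6 = 18)
T = -10 (T = -8 - 2 = -10)
(q(6)*17)*T = (18*17)*(-10) = 306*(-10) = -3060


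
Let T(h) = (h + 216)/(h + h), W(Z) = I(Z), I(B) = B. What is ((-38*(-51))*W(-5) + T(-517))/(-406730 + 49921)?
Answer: 10019159/368940506 ≈ 0.027157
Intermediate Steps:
W(Z) = Z
T(h) = (216 + h)/(2*h) (T(h) = (216 + h)/((2*h)) = (216 + h)*(1/(2*h)) = (216 + h)/(2*h))
((-38*(-51))*W(-5) + T(-517))/(-406730 + 49921) = (-38*(-51)*(-5) + (½)*(216 - 517)/(-517))/(-406730 + 49921) = (1938*(-5) + (½)*(-1/517)*(-301))/(-356809) = (-9690 + 301/1034)*(-1/356809) = -10019159/1034*(-1/356809) = 10019159/368940506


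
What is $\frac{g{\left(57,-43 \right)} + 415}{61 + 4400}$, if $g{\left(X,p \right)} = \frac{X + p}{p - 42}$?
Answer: $\frac{35261}{379185} \approx 0.092992$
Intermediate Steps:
$g{\left(X,p \right)} = \frac{X + p}{-42 + p}$
$\frac{g{\left(57,-43 \right)} + 415}{61 + 4400} = \frac{\frac{57 - 43}{-42 - 43} + 415}{61 + 4400} = \frac{\frac{1}{-85} \cdot 14 + 415}{4461} = \left(\left(- \frac{1}{85}\right) 14 + 415\right) \frac{1}{4461} = \left(- \frac{14}{85} + 415\right) \frac{1}{4461} = \frac{35261}{85} \cdot \frac{1}{4461} = \frac{35261}{379185}$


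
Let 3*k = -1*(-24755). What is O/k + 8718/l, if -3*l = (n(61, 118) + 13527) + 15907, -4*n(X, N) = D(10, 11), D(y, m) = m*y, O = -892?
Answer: -1452268128/1455915815 ≈ -0.99749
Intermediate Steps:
k = 24755/3 (k = (-1*(-24755))/3 = (⅓)*24755 = 24755/3 ≈ 8251.7)
n(X, N) = -55/2 (n(X, N) = -11*10/4 = -¼*110 = -55/2)
l = -58813/6 (l = -((-55/2 + 13527) + 15907)/3 = -(26999/2 + 15907)/3 = -⅓*58813/2 = -58813/6 ≈ -9802.2)
O/k + 8718/l = -892/24755/3 + 8718/(-58813/6) = -892*3/24755 + 8718*(-6/58813) = -2676/24755 - 52308/58813 = -1452268128/1455915815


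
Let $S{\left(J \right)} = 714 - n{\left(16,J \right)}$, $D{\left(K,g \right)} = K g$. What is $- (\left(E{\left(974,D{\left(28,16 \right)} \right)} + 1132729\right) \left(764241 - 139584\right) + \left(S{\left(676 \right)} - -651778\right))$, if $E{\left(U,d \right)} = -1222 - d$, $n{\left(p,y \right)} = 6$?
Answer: $-706524574249$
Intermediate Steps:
$S{\left(J \right)} = 708$ ($S{\left(J \right)} = 714 - 6 = 708$)
$- (\left(E{\left(974,D{\left(28,16 \right)} \right)} + 1132729\right) \left(764241 - 139584\right) + \left(S{\left(676 \right)} - -651778\right)) = - (\left(\left(-1222 - 28 \cdot 16\right) + 1132729\right) \left(764241 - 139584\right) + \left(708 - -651778\right)) = - (\left(\left(-1222 - 448\right) + 1132729\right) 624657 + \left(708 + 651778\right)) = - (\left(\left(-1222 - 448\right) + 1132729\right) 624657 + 652486) = - (\left(-1670 + 1132729\right) 624657 + 652486) = - (1131059 \cdot 624657 + 652486) = - (706523921763 + 652486) = \left(-1\right) 706524574249 = -706524574249$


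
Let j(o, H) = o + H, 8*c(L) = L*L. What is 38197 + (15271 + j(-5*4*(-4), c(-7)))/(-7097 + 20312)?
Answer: 4038309697/105720 ≈ 38198.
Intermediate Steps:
c(L) = L²/8 (c(L) = (L*L)/8 = L²/8)
j(o, H) = H + o
38197 + (15271 + j(-5*4*(-4), c(-7)))/(-7097 + 20312) = 38197 + (15271 + ((⅛)*(-7)² - 5*4*(-4)))/(-7097 + 20312) = 38197 + (15271 + ((⅛)*49 - 20*(-4)))/13215 = 38197 + (15271 + (49/8 + 80))*(1/13215) = 38197 + (15271 + 689/8)*(1/13215) = 38197 + (122857/8)*(1/13215) = 38197 + 122857/105720 = 4038309697/105720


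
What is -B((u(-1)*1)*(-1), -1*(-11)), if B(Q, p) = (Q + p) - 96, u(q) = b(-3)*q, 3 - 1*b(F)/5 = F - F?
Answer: 70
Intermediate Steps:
b(F) = 15 (b(F) = 15 - 5*(F - F) = 15 - 5*0 = 15 + 0 = 15)
u(q) = 15*q
B(Q, p) = -96 + Q + p
-B((u(-1)*1)*(-1), -1*(-11)) = -(-96 + ((15*(-1))*1)*(-1) - 1*(-11)) = -(-96 - 15*1*(-1) + 11) = -(-96 - 15*(-1) + 11) = -(-96 + 15 + 11) = -1*(-70) = 70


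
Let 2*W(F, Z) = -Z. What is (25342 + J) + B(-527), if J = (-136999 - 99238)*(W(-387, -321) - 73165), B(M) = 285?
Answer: 34492779387/2 ≈ 1.7246e+10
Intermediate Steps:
W(F, Z) = -Z/2 (W(F, Z) = (-Z)/2 = -Z/2)
J = 34492728133/2 (J = (-136999 - 99238)*(-1/2*(-321) - 73165) = -236237*(321/2 - 73165) = -236237*(-146009/2) = 34492728133/2 ≈ 1.7246e+10)
(25342 + J) + B(-527) = (25342 + 34492728133/2) + 285 = 34492778817/2 + 285 = 34492779387/2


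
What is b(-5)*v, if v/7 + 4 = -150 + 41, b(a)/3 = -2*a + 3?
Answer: -30849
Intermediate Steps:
b(a) = 9 - 6*a (b(a) = 3*(-2*a + 3) = 3*(3 - 2*a) = 9 - 6*a)
v = -791 (v = -28 + 7*(-150 + 41) = -28 + 7*(-109) = -28 - 763 = -791)
b(-5)*v = (9 - 6*(-5))*(-791) = (9 + 30)*(-791) = 39*(-791) = -30849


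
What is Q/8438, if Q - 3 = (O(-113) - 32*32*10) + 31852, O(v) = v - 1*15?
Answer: 21487/8438 ≈ 2.5465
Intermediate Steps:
O(v) = -15 + v (O(v) = v - 15 = -15 + v)
Q = 21487 (Q = 3 + (((-15 - 113) - 32*32*10) + 31852) = 3 + ((-128 - 1024*10) + 31852) = 3 + ((-128 - 10240) + 31852) = 3 + (-10368 + 31852) = 3 + 21484 = 21487)
Q/8438 = 21487/8438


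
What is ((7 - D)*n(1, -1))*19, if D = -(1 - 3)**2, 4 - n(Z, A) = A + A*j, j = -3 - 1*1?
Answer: 209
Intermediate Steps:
j = -4 (j = -3 - 1 = -4)
n(Z, A) = 4 + 3*A (n(Z, A) = 4 - (A + A*(-4)) = 4 - (A - 4*A) = 4 - (-3)*A = 4 + 3*A)
D = -4 (D = -1*(-2)**2 = -1*4 = -4)
((7 - D)*n(1, -1))*19 = ((7 - 1*(-4))*(4 + 3*(-1)))*19 = ((7 + 4)*(4 - 3))*19 = (11*1)*19 = 11*19 = 209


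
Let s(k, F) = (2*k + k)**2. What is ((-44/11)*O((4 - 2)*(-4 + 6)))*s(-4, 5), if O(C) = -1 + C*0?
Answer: 576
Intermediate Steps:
O(C) = -1 (O(C) = -1 + 0 = -1)
s(k, F) = 9*k**2 (s(k, F) = (3*k)**2 = 9*k**2)
((-44/11)*O((4 - 2)*(-4 + 6)))*s(-4, 5) = (-44/11*(-1))*(9*(-4)**2) = (-44*1/11*(-1))*(9*16) = -4*(-1)*144 = 4*144 = 576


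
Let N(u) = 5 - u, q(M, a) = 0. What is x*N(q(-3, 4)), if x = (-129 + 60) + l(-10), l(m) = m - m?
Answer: -345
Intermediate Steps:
l(m) = 0
x = -69 (x = (-129 + 60) + 0 = -69 + 0 = -69)
x*N(q(-3, 4)) = -69*(5 - 1*0) = -69*(5 + 0) = -69*5 = -345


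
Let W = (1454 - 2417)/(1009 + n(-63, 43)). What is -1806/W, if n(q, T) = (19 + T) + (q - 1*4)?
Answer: 604408/321 ≈ 1882.9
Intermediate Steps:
n(q, T) = 15 + T + q (n(q, T) = (19 + T) + (q - 4) = (19 + T) + (-4 + q) = 15 + T + q)
W = -963/1004 (W = (1454 - 2417)/(1009 + (15 + 43 - 63)) = -963/(1009 - 5) = -963/1004 ≈ -0.95916)
-1806/W = -1806/(-963/1004) = -1806*(-1004/963) = 604408/321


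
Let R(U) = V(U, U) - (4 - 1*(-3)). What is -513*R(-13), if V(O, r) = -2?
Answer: 4617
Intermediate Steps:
R(U) = -9 (R(U) = -2 - (4 - 1*(-3)) = -2 - (4 + 3) = -2 - 1*7 = -2 - 7 = -9)
-513*R(-13) = -513*(-9) = 4617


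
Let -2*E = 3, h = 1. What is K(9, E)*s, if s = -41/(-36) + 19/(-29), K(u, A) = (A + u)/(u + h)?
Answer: 505/1392 ≈ 0.36279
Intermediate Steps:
E = -3/2 (E = -½*3 = -3/2 ≈ -1.5000)
K(u, A) = (A + u)/(1 + u) (K(u, A) = (A + u)/(u + 1) = (A + u)/(1 + u))
s = 505/1044 (s = -41*(-1/36) + 19*(-1/29) = 41/36 - 19/29 = 505/1044 ≈ 0.48372)
K(9, E)*s = ((-3/2 + 9)/(1 + 9))*(505/1044) = ((15/2)/10)*(505/1044) = ((⅒)*(15/2))*(505/1044) = (¾)*(505/1044) = 505/1392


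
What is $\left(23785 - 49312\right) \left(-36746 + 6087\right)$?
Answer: $782632293$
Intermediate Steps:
$\left(23785 - 49312\right) \left(-36746 + 6087\right) = \left(-25527\right) \left(-30659\right) = 782632293$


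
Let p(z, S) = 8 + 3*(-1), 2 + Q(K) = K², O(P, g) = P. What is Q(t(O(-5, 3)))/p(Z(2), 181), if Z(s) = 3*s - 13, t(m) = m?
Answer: 23/5 ≈ 4.6000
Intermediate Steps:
Z(s) = -13 + 3*s
Q(K) = -2 + K²
p(z, S) = 5 (p(z, S) = 8 - 3 = 5)
Q(t(O(-5, 3)))/p(Z(2), 181) = (-2 + (-5)²)/5 = (-2 + 25)*(⅕) = 23*(⅕) = 23/5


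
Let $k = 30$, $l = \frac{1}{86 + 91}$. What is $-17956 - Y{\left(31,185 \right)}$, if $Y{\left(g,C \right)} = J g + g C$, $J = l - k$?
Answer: $- \frac{4028728}{177} \approx -22761.0$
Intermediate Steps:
$l = \frac{1}{177} \approx 0.0056497$
$J = - \frac{5309}{177}$ ($J = \frac{1}{177} - 30 = - \frac{5309}{177} \approx -29.994$)
$Y{\left(g,C \right)} = - \frac{5309 g}{177} + C g$ ($Y{\left(g,C \right)} = - \frac{5309 g}{177} + g C = - \frac{5309 g}{177} + C g$)
$-17956 - Y{\left(31,185 \right)} = -17956 - \frac{1}{177} \cdot 31 \left(-5309 + 177 \cdot 185\right) = -17956 - \frac{1}{177} \cdot 31 \left(-5309 + 32745\right) = -17956 - \frac{1}{177} \cdot 31 \cdot 27436 = -17956 - \frac{850516}{177} = - \frac{4028728}{177}$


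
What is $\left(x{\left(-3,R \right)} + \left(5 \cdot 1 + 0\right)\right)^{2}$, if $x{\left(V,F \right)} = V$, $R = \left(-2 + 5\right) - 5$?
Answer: $4$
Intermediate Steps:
$R = -2$ ($R = 3 - 5 = -2$)
$\left(x{\left(-3,R \right)} + \left(5 \cdot 1 + 0\right)\right)^{2} = \left(-3 + \left(5 \cdot 1 + 0\right)\right)^{2} = \left(-3 + \left(5 + 0\right)\right)^{2} = \left(-3 + 5\right)^{2} = 2^{2} = 4$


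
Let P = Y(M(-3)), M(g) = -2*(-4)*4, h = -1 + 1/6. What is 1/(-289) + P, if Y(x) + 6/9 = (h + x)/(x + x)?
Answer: -6775/36992 ≈ -0.18315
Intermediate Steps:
h = -5/6 (h = -1 + 1/6 = -5/6 ≈ -0.83333)
M(g) = 32 (M(g) = 8*4 = 32)
Y(x) = -2/3 + (-5/6 + x)/(2*x) (Y(x) = -2/3 + (-5/6 + x)/(x + x) = -2/3 + (-5/6 + x)/((2*x)) = -2/3 + (-5/6 + x)*(1/(2*x)) = -2/3 + (-5/6 + x)/(2*x))
P = -23/128 (P = (1/12)*(-5 - 2*32)/32 = (1/12)*(1/32)*(-5 - 64) = (1/12)*(1/32)*(-69) = -23/128 ≈ -0.17969)
1/(-289) + P = 1/(-289) - 23/128 = -1/289 - 23/128 = -6775/36992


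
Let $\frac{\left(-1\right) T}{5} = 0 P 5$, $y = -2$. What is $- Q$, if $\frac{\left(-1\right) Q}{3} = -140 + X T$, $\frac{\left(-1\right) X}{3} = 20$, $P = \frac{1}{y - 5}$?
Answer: $-420$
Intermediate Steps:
$P = - \frac{1}{7}$ ($P = \frac{1}{-2 - 5} = \frac{1}{-7} = - \frac{1}{7} \approx -0.14286$)
$X = -60$ ($X = \left(-3\right) 20 = -60$)
$T = 0$ ($T = - 5 \cdot 0 \left(- \frac{1}{7}\right) 5 = - 5 \cdot 0 \cdot 5 = \left(-5\right) 0 = 0$)
$Q = 420$ ($Q = - 3 \left(-140 - 0\right) = - 3 \left(-140 + 0\right) = \left(-3\right) \left(-140\right) = 420$)
$- Q = \left(-1\right) 420 = -420$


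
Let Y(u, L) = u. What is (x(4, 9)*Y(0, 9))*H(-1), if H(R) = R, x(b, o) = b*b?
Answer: 0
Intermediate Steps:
x(b, o) = b²
(x(4, 9)*Y(0, 9))*H(-1) = (4²*0)*(-1) = (16*0)*(-1) = 0*(-1) = 0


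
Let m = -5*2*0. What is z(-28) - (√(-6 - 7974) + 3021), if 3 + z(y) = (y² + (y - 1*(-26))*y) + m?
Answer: -2184 - 2*I*√1995 ≈ -2184.0 - 89.331*I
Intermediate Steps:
m = 0 (m = -10*0 = 0)
z(y) = -3 + y² + y*(26 + y) (z(y) = -3 + ((y² + (y - 1*(-26))*y) + 0) = -3 + ((y² + (y + 26)*y) + 0) = -3 + ((y² + (26 + y)*y) + 0) = -3 + ((y² + y*(26 + y)) + 0) = -3 + (y² + y*(26 + y)) = -3 + y² + y*(26 + y))
z(-28) - (√(-6 - 7974) + 3021) = (-3 + 2*(-28)² + 26*(-28)) - (√(-6 - 7974) + 3021) = (-3 + 2*784 - 728) - (√(-7980) + 3021) = (-3 + 1568 - 728) - (2*I*√1995 + 3021) = 837 - (3021 + 2*I*√1995) = 837 + (-3021 - 2*I*√1995) = -2184 - 2*I*√1995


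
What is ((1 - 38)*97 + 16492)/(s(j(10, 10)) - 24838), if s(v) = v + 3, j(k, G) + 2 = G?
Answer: -1173/2257 ≈ -0.51972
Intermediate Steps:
j(k, G) = -2 + G
s(v) = 3 + v
((1 - 38)*97 + 16492)/(s(j(10, 10)) - 24838) = ((1 - 38)*97 + 16492)/((3 + (-2 + 10)) - 24838) = (-37*97 + 16492)/((3 + 8) - 24838) = (-3589 + 16492)/(11 - 24838) = 12903/(-24827) = 12903*(-1/24827) = -1173/2257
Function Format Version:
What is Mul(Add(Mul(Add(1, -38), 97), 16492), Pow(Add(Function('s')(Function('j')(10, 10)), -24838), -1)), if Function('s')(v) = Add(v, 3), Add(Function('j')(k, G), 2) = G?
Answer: Rational(-1173, 2257) ≈ -0.51972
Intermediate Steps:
Function('j')(k, G) = Add(-2, G)
Function('s')(v) = Add(3, v)
Mul(Add(Mul(Add(1, -38), 97), 16492), Pow(Add(Function('s')(Function('j')(10, 10)), -24838), -1)) = Mul(Add(Mul(Add(1, -38), 97), 16492), Pow(Add(Add(3, Add(-2, 10)), -24838), -1)) = Mul(Add(Mul(-37, 97), 16492), Pow(Add(Add(3, 8), -24838), -1)) = Mul(Add(-3589, 16492), Pow(Add(11, -24838), -1)) = Mul(12903, Pow(-24827, -1)) = Mul(12903, Rational(-1, 24827)) = Rational(-1173, 2257)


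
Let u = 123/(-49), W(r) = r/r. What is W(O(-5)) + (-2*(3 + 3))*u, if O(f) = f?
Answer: 1525/49 ≈ 31.122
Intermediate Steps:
W(r) = 1
u = -123/49 (u = 123*(-1/49) = -123/49 ≈ -2.5102)
W(O(-5)) + (-2*(3 + 3))*u = 1 - 2*(3 + 3)*(-123/49) = 1 - 2*6*(-123/49) = 1 - 12*(-123/49) = 1 + 1476/49 = 1525/49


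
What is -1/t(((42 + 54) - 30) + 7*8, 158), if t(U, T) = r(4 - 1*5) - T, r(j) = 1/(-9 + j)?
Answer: 10/1581 ≈ 0.0063251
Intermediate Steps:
t(U, T) = -⅒ - T (t(U, T) = 1/(-9 + (4 - 1*5)) - T = 1/(-9 + (4 - 5)) - T = 1/(-9 - 1) - T = 1/(-10) - T = -⅒ - T)
-1/t(((42 + 54) - 30) + 7*8, 158) = -1/(-⅒ - 1*158) = -1/(-⅒ - 158) = -1/(-1581/10) = -1*(-10/1581) = 10/1581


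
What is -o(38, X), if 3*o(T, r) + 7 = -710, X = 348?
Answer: 239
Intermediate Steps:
o(T, r) = -239 (o(T, r) = -7/3 + (⅓)*(-710) = -7/3 - 710/3 = -239)
-o(38, X) = -1*(-239) = 239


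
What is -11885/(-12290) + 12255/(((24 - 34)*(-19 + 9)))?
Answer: 3036049/24580 ≈ 123.52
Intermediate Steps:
-11885/(-12290) + 12255/(((24 - 34)*(-19 + 9))) = -11885*(-1/12290) + 12255/((-10*(-10))) = 2377/2458 + 12255/100 = 2377/2458 + 12255*(1/100) = 2377/2458 + 2451/20 = 3036049/24580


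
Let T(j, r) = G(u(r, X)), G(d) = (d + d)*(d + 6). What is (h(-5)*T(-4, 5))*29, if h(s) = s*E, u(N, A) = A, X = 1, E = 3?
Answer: -6090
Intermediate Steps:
h(s) = 3*s (h(s) = s*3 = 3*s)
G(d) = 2*d*(6 + d) (G(d) = (2*d)*(6 + d) = 2*d*(6 + d))
T(j, r) = 14 (T(j, r) = 2*1*(6 + 1) = 2*1*7 = 14)
(h(-5)*T(-4, 5))*29 = ((3*(-5))*14)*29 = -15*14*29 = -210*29 = -6090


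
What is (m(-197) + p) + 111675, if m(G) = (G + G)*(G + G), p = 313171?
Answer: 580082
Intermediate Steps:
m(G) = 4*G² (m(G) = (2*G)*(2*G) = 4*G²)
(m(-197) + p) + 111675 = (4*(-197)² + 313171) + 111675 = (4*38809 + 313171) + 111675 = (155236 + 313171) + 111675 = 468407 + 111675 = 580082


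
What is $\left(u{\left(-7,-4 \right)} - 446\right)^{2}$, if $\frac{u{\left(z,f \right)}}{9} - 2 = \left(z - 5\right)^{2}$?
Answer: $753424$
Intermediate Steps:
$u{\left(z,f \right)} = 18 + 9 \left(-5 + z\right)^{2}$ ($u{\left(z,f \right)} = 18 + 9 \left(z - 5\right)^{2} = 18 + 9 \left(-5 + z\right)^{2}$)
$\left(u{\left(-7,-4 \right)} - 446\right)^{2} = \left(\left(18 + 9 \left(-5 - 7\right)^{2}\right) - 446\right)^{2} = \left(\left(18 + 9 \left(-12\right)^{2}\right) - 446\right)^{2} = \left(\left(18 + 9 \cdot 144\right) - 446\right)^{2} = \left(\left(18 + 1296\right) - 446\right)^{2} = \left(1314 - 446\right)^{2} = 868^{2} = 753424$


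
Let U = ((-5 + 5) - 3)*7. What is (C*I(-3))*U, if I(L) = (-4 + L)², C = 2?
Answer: -2058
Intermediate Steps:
U = -21 (U = (0 - 3)*7 = -3*7 = -21)
(C*I(-3))*U = (2*(-4 - 3)²)*(-21) = (2*(-7)²)*(-21) = (2*49)*(-21) = 98*(-21) = -2058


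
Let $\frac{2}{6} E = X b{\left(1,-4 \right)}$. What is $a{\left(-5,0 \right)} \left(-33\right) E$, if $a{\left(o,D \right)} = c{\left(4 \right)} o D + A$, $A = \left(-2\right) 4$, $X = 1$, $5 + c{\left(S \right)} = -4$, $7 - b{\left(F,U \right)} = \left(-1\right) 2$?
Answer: $7128$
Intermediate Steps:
$b{\left(F,U \right)} = 9$ ($b{\left(F,U \right)} = 7 - \left(-1\right) 2 = 7 - -2 = 7 + 2 = 9$)
$c{\left(S \right)} = -9$ ($c{\left(S \right)} = -5 - 4 = -9$)
$A = -8$
$E = 27$ ($E = 3 \cdot 1 \cdot 9 = 3 \cdot 9 = 27$)
$a{\left(o,D \right)} = -8 - 9 D o$ ($a{\left(o,D \right)} = - 9 o D - 8 = - 9 D o - 8 = -8 - 9 D o$)
$a{\left(-5,0 \right)} \left(-33\right) E = \left(-8 - 0 \left(-5\right)\right) \left(-33\right) 27 = \left(-8 + 0\right) \left(-33\right) 27 = \left(-8\right) \left(-33\right) 27 = 264 \cdot 27 = 7128$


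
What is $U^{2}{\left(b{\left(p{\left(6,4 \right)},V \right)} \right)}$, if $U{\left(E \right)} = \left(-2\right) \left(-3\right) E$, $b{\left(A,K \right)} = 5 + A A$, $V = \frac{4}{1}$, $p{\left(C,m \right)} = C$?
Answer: $60516$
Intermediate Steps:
$V = 4$ ($V = 4 \cdot 1 = 4$)
$b{\left(A,K \right)} = 5 + A^{2}$
$U{\left(E \right)} = 6 E$
$U^{2}{\left(b{\left(p{\left(6,4 \right)},V \right)} \right)} = \left(6 \left(5 + 6^{2}\right)\right)^{2} = \left(6 \left(5 + 36\right)\right)^{2} = \left(6 \cdot 41\right)^{2} = 246^{2} = 60516$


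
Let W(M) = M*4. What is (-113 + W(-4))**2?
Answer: 16641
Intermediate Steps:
W(M) = 4*M
(-113 + W(-4))**2 = (-113 + 4*(-4))**2 = (-113 - 16)**2 = (-129)**2 = 16641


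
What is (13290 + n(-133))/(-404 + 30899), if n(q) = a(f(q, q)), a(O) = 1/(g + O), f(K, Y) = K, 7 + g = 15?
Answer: 1661249/3811875 ≈ 0.43581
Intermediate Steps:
g = 8 (g = -7 + 15 = 8)
a(O) = 1/(8 + O)
n(q) = 1/(8 + q)
(13290 + n(-133))/(-404 + 30899) = (13290 + 1/(8 - 133))/(-404 + 30899) = (13290 + 1/(-125))/30495 = (13290 - 1/125)*(1/30495) = (1661249/125)*(1/30495) = 1661249/3811875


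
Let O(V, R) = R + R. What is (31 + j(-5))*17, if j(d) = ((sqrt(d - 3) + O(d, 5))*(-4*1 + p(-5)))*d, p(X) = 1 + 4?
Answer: -323 - 170*I*sqrt(2) ≈ -323.0 - 240.42*I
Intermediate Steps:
p(X) = 5
O(V, R) = 2*R
j(d) = d*(10 + sqrt(-3 + d)) (j(d) = ((sqrt(d - 3) + 2*5)*(-4*1 + 5))*d = ((sqrt(-3 + d) + 10)*(-4 + 5))*d = ((10 + sqrt(-3 + d))*1)*d = (10 + sqrt(-3 + d))*d = d*(10 + sqrt(-3 + d)))
(31 + j(-5))*17 = (31 - 5*(10 + sqrt(-3 - 5)))*17 = (31 - 5*(10 + sqrt(-8)))*17 = (31 - 5*(10 + 2*I*sqrt(2)))*17 = (31 + (-50 - 10*I*sqrt(2)))*17 = (-19 - 10*I*sqrt(2))*17 = -323 - 170*I*sqrt(2)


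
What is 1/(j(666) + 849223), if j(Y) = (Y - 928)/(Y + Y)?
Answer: 666/565582387 ≈ 1.1775e-6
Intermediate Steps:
j(Y) = (-928 + Y)/(2*Y) (j(Y) = (-928 + Y)/((2*Y)) = (-928 + Y)*(1/(2*Y)) = (-928 + Y)/(2*Y))
1/(j(666) + 849223) = 1/((1/2)*(-928 + 666)/666 + 849223) = 1/((1/2)*(1/666)*(-262) + 849223) = 1/(-131/666 + 849223) = 1/(565582387/666) = 666/565582387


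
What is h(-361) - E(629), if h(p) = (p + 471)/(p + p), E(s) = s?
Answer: -227124/361 ≈ -629.15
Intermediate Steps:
h(p) = (471 + p)/(2*p) (h(p) = (471 + p)/((2*p)) = (471 + p)*(1/(2*p)) = (471 + p)/(2*p))
h(-361) - E(629) = (1/2)*(471 - 361)/(-361) - 1*629 = (1/2)*(-1/361)*110 - 629 = -55/361 - 629 = -227124/361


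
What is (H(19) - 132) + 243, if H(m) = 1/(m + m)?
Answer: 4219/38 ≈ 111.03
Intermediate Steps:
H(m) = 1/(2*m)
(H(19) - 132) + 243 = ((1/2)/19 - 132) + 243 = ((1/2)*(1/19) - 132) + 243 = (1/38 - 132) + 243 = -5015/38 + 243 = 4219/38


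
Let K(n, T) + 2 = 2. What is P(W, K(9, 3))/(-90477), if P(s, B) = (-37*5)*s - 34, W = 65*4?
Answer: 48134/90477 ≈ 0.53200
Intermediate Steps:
K(n, T) = 0 (K(n, T) = -2 + 2 = 0)
W = 260
P(s, B) = -34 - 185*s (P(s, B) = -185*s - 34 = -34 - 185*s)
P(W, K(9, 3))/(-90477) = (-34 - 185*260)/(-90477) = (-34 - 48100)*(-1/90477) = -48134*(-1/90477) = 48134/90477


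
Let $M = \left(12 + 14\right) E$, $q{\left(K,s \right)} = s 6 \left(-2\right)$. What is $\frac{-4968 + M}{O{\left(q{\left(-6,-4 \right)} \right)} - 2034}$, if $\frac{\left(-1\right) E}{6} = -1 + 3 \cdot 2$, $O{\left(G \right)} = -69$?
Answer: $\frac{1916}{701} \approx 2.7332$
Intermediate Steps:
$q{\left(K,s \right)} = - 12 s$ ($q{\left(K,s \right)} = 6 s \left(-2\right) = - 12 s$)
$E = -30$ ($E = - 6 \left(-1 + 3 \cdot 2\right) = - 6 \left(-1 + 6\right) = \left(-6\right) 5 = -30$)
$M = -780$ ($M = \left(12 + 14\right) \left(-30\right) = 26 \left(-30\right) = -780$)
$\frac{-4968 + M}{O{\left(q{\left(-6,-4 \right)} \right)} - 2034} = \frac{-4968 - 780}{-69 - 2034} = - \frac{5748}{-2103} = \left(-5748\right) \left(- \frac{1}{2103}\right) = \frac{1916}{701}$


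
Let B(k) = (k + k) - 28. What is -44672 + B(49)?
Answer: -44602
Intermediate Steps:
B(k) = -28 + 2*k (B(k) = 2*k - 28 = -28 + 2*k)
-44672 + B(49) = -44672 + (-28 + 2*49) = -44672 + (-28 + 98) = -44672 + 70 = -44602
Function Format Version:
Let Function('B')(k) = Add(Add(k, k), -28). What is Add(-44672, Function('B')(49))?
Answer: -44602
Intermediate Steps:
Function('B')(k) = Add(-28, Mul(2, k)) (Function('B')(k) = Add(Mul(2, k), -28) = Add(-28, Mul(2, k)))
Add(-44672, Function('B')(49)) = Add(-44672, Add(-28, Mul(2, 49))) = Add(-44672, Add(-28, 98)) = Add(-44672, 70) = -44602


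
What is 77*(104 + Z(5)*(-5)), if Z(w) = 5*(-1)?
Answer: 9933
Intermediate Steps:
Z(w) = -5
77*(104 + Z(5)*(-5)) = 77*(104 - 5*(-5)) = 77*(104 + 25) = 77*129 = 9933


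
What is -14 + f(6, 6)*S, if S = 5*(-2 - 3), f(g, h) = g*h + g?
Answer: -1064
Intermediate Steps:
f(g, h) = g + g*h
S = -25 (S = 5*(-5) = -25)
-14 + f(6, 6)*S = -14 + (6*(1 + 6))*(-25) = -14 + (6*7)*(-25) = -14 + 42*(-25) = -14 - 1050 = -1064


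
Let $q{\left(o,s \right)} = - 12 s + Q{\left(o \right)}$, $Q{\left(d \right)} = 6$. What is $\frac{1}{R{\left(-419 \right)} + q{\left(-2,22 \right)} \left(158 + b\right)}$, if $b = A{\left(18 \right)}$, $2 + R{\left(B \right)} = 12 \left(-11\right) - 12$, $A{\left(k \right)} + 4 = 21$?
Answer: $- \frac{1}{45296} \approx -2.2077 \cdot 10^{-5}$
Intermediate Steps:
$A{\left(k \right)} = 17$ ($A{\left(k \right)} = -4 + 21 = 17$)
$R{\left(B \right)} = -146$ ($R{\left(B \right)} = -2 + \left(12 \left(-11\right) - 12\right) = -2 - 144 = -146$)
$b = 17$
$q{\left(o,s \right)} = 6 - 12 s$ ($q{\left(o,s \right)} = - 12 s + 6 = 6 - 12 s$)
$\frac{1}{R{\left(-419 \right)} + q{\left(-2,22 \right)} \left(158 + b\right)} = \frac{1}{-146 + \left(6 - 264\right) \left(158 + 17\right)} = \frac{1}{-146 + \left(6 - 264\right) 175} = \frac{1}{-146 - 45150} = \frac{1}{-45296} = - \frac{1}{45296}$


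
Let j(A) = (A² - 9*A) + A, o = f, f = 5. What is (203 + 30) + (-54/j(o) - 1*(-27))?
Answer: 1318/5 ≈ 263.60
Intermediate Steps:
o = 5
j(A) = A² - 8*A
(203 + 30) + (-54/j(o) - 1*(-27)) = (203 + 30) + (-54*1/(5*(-8 + 5)) - 1*(-27)) = 233 + (-54/(5*(-3)) + 27) = 233 + (-54/(-15) + 27) = 233 + (-54*(-1/15) + 27) = 233 + (18/5 + 27) = 233 + 153/5 = 1318/5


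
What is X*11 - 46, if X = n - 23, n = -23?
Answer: -552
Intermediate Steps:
X = -46 (X = -23 - 23 = -46)
X*11 - 46 = -46*11 - 46 = -506 - 46 = -552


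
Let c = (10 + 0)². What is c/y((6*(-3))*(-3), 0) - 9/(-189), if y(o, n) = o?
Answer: 359/189 ≈ 1.8995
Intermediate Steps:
c = 100 (c = 10² = 100)
c/y((6*(-3))*(-3), 0) - 9/(-189) = 100/(((6*(-3))*(-3))) - 9/(-189) = 100/((-18*(-3))) - 9*(-1/189) = 100/54 + 1/21 = 100*(1/54) + 1/21 = 50/27 + 1/21 = 359/189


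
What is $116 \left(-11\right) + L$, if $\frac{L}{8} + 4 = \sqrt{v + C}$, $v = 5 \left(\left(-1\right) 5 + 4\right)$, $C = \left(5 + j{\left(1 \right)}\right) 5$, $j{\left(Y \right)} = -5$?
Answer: $-1308 + 8 i \sqrt{5} \approx -1308.0 + 17.889 i$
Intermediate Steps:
$C = 0$ ($C = \left(5 - 5\right) 5 = 0 \cdot 5 = 0$)
$v = -5$ ($v = 5 \left(-5 + 4\right) = 5 \left(-1\right) = -5$)
$L = -32 + 8 i \sqrt{5}$ ($L = -32 + 8 \sqrt{-5 + 0} = -32 + 8 \sqrt{-5} = -32 + 8 i \sqrt{5} \approx -32.0 + 17.889 i$)
$116 \left(-11\right) + L = 116 \left(-11\right) - \left(32 - 8 i \sqrt{5}\right) = -1276 - \left(32 - 8 i \sqrt{5}\right) = -1308 + 8 i \sqrt{5}$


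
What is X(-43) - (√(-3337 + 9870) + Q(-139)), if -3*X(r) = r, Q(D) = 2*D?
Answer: 877/3 - √6533 ≈ 211.51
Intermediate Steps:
X(r) = -r/3
X(-43) - (√(-3337 + 9870) + Q(-139)) = -⅓*(-43) - (√(-3337 + 9870) + 2*(-139)) = 43/3 - (√6533 - 278) = 43/3 - (-278 + √6533) = 43/3 + (278 - √6533) = 877/3 - √6533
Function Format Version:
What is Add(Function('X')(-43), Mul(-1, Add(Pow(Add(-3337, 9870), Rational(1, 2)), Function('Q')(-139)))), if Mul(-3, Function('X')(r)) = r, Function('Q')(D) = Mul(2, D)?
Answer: Add(Rational(877, 3), Mul(-1, Pow(6533, Rational(1, 2)))) ≈ 211.51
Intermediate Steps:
Function('X')(r) = Mul(Rational(-1, 3), r)
Add(Function('X')(-43), Mul(-1, Add(Pow(Add(-3337, 9870), Rational(1, 2)), Function('Q')(-139)))) = Add(Mul(Rational(-1, 3), -43), Mul(-1, Add(Pow(Add(-3337, 9870), Rational(1, 2)), Mul(2, -139)))) = Add(Rational(43, 3), Mul(-1, Add(Pow(6533, Rational(1, 2)), -278))) = Add(Rational(43, 3), Mul(-1, Add(-278, Pow(6533, Rational(1, 2))))) = Add(Rational(43, 3), Add(278, Mul(-1, Pow(6533, Rational(1, 2))))) = Add(Rational(877, 3), Mul(-1, Pow(6533, Rational(1, 2))))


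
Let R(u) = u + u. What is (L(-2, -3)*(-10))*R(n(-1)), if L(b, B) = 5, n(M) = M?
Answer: 100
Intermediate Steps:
R(u) = 2*u
(L(-2, -3)*(-10))*R(n(-1)) = (5*(-10))*(2*(-1)) = -50*(-2) = 100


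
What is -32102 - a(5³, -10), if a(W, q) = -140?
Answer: -31962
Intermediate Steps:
-32102 - a(5³, -10) = -32102 - 1*(-140) = -32102 + 140 = -31962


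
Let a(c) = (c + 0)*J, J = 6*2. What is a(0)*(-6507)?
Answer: 0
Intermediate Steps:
J = 12
a(c) = 12*c (a(c) = (c + 0)*12 = c*12 = 12*c)
a(0)*(-6507) = (12*0)*(-6507) = 0*(-6507) = 0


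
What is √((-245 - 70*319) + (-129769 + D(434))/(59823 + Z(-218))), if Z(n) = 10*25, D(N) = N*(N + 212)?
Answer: 2*I*√20364707652185/60073 ≈ 150.24*I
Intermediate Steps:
D(N) = N*(212 + N)
Z(n) = 250
√((-245 - 70*319) + (-129769 + D(434))/(59823 + Z(-218))) = √((-245 - 70*319) + (-129769 + 434*(212 + 434))/(59823 + 250)) = √((-245 - 22330) + (-129769 + 434*646)/60073) = √(-22575 + (-129769 + 280364)*(1/60073)) = √(-22575 + 150595*(1/60073)) = √(-22575 + 150595/60073) = √(-1355997380/60073) = 2*I*√20364707652185/60073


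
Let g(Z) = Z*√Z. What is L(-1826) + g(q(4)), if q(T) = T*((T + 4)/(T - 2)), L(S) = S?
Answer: -1762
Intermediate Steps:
q(T) = T*(4 + T)/(-2 + T) (q(T) = T*((4 + T)/(-2 + T)) = T*(4 + T)/(-2 + T))
g(Z) = Z^(3/2)
L(-1826) + g(q(4)) = -1826 + (4*(4 + 4)/(-2 + 4))^(3/2) = -1826 + (4*8/2)^(3/2) = -1826 + (4*(½)*8)^(3/2) = -1826 + 16^(3/2) = -1826 + 64 = -1762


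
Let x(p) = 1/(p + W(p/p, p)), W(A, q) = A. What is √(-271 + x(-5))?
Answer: I*√1085/2 ≈ 16.47*I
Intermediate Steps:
x(p) = 1/(1 + p) (x(p) = 1/(p + p/p) = 1/(p + 1) = 1/(1 + p))
√(-271 + x(-5)) = √(-271 + 1/(1 - 5)) = √(-271 + 1/(-4)) = √(-271 - ¼) = √(-1085/4) = I*√1085/2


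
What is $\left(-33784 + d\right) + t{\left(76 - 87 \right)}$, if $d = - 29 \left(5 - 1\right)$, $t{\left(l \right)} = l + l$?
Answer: $-33922$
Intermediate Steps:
$t{\left(l \right)} = 2 l$
$d = -116$ ($d = \left(-29\right) 4 = -116$)
$\left(-33784 + d\right) + t{\left(76 - 87 \right)} = \left(-33784 - 116\right) + 2 \left(76 - 87\right) = -33900 + 2 \left(-11\right) = -33900 - 22 = -33922$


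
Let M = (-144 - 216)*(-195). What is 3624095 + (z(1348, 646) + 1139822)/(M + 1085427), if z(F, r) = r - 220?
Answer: 4188103172813/1155627 ≈ 3.6241e+6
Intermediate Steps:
z(F, r) = -220 + r
M = 70200 (M = -360*(-195) = 70200)
3624095 + (z(1348, 646) + 1139822)/(M + 1085427) = 3624095 + ((-220 + 646) + 1139822)/(70200 + 1085427) = 3624095 + (426 + 1139822)/1155627 = 3624095 + 1140248*(1/1155627) = 3624095 + 1140248/1155627 = 4188103172813/1155627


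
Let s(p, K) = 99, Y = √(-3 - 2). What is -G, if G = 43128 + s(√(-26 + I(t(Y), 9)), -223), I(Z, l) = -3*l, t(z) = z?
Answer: -43227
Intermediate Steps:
Y = I*√5 (Y = √(-5) = I*√5 ≈ 2.2361*I)
G = 43227 (G = 43128 + 99 = 43227)
-G = -1*43227 = -43227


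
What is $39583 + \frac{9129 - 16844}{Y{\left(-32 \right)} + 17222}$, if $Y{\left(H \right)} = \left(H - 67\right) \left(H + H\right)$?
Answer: $\frac{932488599}{23558} \approx 39583.0$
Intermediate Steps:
$Y{\left(H \right)} = 2 H \left(-67 + H\right)$ ($Y{\left(H \right)} = \left(-67 + H\right) 2 H = 2 H \left(-67 + H\right)$)
$39583 + \frac{9129 - 16844}{Y{\left(-32 \right)} + 17222} = 39583 + \frac{9129 - 16844}{2 \left(-32\right) \left(-67 - 32\right) + 17222} = 39583 - \frac{7715}{2 \left(-32\right) \left(-99\right) + 17222} = 39583 - \frac{7715}{6336 + 17222} = 39583 - \frac{7715}{23558} = \frac{932488599}{23558}$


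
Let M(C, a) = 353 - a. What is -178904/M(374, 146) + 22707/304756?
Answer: -54517367075/63084492 ≈ -864.20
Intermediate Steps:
-178904/M(374, 146) + 22707/304756 = -178904/(353 - 1*146) + 22707/304756 = -178904/(353 - 146) + 22707*(1/304756) = -178904/207 + 22707/304756 = -54517367075/63084492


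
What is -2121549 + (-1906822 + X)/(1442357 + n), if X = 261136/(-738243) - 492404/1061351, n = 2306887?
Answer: -3116199485513961565560931/1468831848089676246 ≈ -2.1215e+6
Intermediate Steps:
X = -640670760908/783534946293 (X = 261136*(-1/738243) - 492404*1/1061351 = -261136/738243 - 492404/1061351 = -640670760908/783534946293 ≈ -0.81767)
-2121549 + (-1906822 + X)/(1442357 + n) = -2121549 + (-1906822 - 640670760908/783534946293)/(1442357 + 2306887) = -2121549 - 1494062314031071754/783534946293/3749244 = -2121549 - 1494062314031071754/783534946293*1/3749244 = -2121549 - 747031157015535877/1468831848089676246 = -3116199485513961565560931/1468831848089676246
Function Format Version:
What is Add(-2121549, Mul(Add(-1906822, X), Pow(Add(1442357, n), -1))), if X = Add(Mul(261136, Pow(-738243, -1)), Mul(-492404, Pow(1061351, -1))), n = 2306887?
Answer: Rational(-3116199485513961565560931, 1468831848089676246) ≈ -2.1215e+6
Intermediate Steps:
X = Rational(-640670760908, 783534946293) (X = Add(Mul(261136, Rational(-1, 738243)), Mul(-492404, Rational(1, 1061351))) = Add(Rational(-261136, 738243), Rational(-492404, 1061351)) = Rational(-640670760908, 783534946293) ≈ -0.81767)
Add(-2121549, Mul(Add(-1906822, X), Pow(Add(1442357, n), -1))) = Add(-2121549, Mul(Add(-1906822, Rational(-640670760908, 783534946293)), Pow(Add(1442357, 2306887), -1))) = Add(-2121549, Mul(Rational(-1494062314031071754, 783534946293), Pow(3749244, -1))) = Add(-2121549, Mul(Rational(-1494062314031071754, 783534946293), Rational(1, 3749244))) = Add(-2121549, Rational(-747031157015535877, 1468831848089676246)) = Rational(-3116199485513961565560931, 1468831848089676246)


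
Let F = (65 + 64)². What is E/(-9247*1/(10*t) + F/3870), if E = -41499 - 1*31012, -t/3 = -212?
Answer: -461169960/18101 ≈ -25478.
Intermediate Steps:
t = 636 (t = -3*(-212) = 636)
F = 16641 (F = 129² = 16641)
E = -72511 (E = -41499 - 31012 = -72511)
E/(-9247*1/(10*t) + F/3870) = -72511/(-9247/(636*10) + 16641/3870) = -72511/(-9247/6360 + 16641*(1/3870)) = -72511/(-9247*1/6360 + 43/10) = -72511/(-9247/6360 + 43/10) = -72511/18101/6360 = -72511*6360/18101 = -461169960/18101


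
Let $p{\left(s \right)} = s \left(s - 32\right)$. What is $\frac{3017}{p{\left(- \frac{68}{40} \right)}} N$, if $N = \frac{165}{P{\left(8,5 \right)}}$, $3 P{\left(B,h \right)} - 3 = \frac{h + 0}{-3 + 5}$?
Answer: $\frac{27153000}{5729} \approx 4739.6$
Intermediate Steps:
$P{\left(B,h \right)} = 1 + \frac{h}{6}$ ($P{\left(B,h \right)} = 1 + \frac{\left(h + 0\right) \frac{1}{-3 + 5}}{3} = 1 + \frac{h \frac{1}{2}}{3} = 1 + \frac{\frac{1}{2} h}{3} = 1 + \frac{h}{6}$)
$p{\left(s \right)} = s \left(-32 + s\right)$
$N = 90$ ($N = \frac{165}{1 + \frac{1}{6} \cdot 5} = \frac{165}{1 + \frac{5}{6}} = \frac{165}{\frac{11}{6}} = 165 \cdot \frac{6}{11} = 90$)
$\frac{3017}{p{\left(- \frac{68}{40} \right)}} N = \frac{3017}{- \frac{68}{40} \left(-32 - \frac{68}{40}\right)} 90 = \frac{3017}{\left(-68\right) \frac{1}{40} \left(-32 - \frac{17}{10}\right)} 90 = \frac{3017}{\left(- \frac{17}{10}\right) \left(-32 - \frac{17}{10}\right)} 90 = \frac{3017}{\left(- \frac{17}{10}\right) \left(- \frac{337}{10}\right)} 90 = \frac{3017}{\frac{5729}{100}} \cdot 90 = 3017 \cdot \frac{100}{5729} \cdot 90 = \frac{301700}{5729} \cdot 90 = \frac{27153000}{5729}$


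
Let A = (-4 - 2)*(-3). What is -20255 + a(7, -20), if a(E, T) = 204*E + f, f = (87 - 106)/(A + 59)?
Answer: -1449698/77 ≈ -18827.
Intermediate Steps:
A = 18 (A = -6*(-3) = 18)
f = -19/77 (f = (87 - 106)/(18 + 59) = -19/77 ≈ -0.24675)
a(E, T) = -19/77 + 204*E (a(E, T) = 204*E - 19/77 = -19/77 + 204*E)
-20255 + a(7, -20) = -20255 + (-19/77 + 204*7) = -20255 + (-19/77 + 1428) = -20255 + 109937/77 = -1449698/77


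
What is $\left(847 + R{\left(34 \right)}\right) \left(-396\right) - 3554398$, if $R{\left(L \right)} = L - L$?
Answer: $-3889810$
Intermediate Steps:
$R{\left(L \right)} = 0$
$\left(847 + R{\left(34 \right)}\right) \left(-396\right) - 3554398 = \left(847 + 0\right) \left(-396\right) - 3554398 = 847 \left(-396\right) - 3554398 = -335412 - 3554398 = -3889810$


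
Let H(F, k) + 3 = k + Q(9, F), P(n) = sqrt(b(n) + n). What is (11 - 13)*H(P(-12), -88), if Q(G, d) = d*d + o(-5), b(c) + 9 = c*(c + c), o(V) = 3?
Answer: -358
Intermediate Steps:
b(c) = -9 + 2*c**2 (b(c) = -9 + c*(c + c) = -9 + c*(2*c) = -9 + 2*c**2)
Q(G, d) = 3 + d**2 (Q(G, d) = d*d + 3 = d**2 + 3 = 3 + d**2)
P(n) = sqrt(-9 + n + 2*n**2) (P(n) = sqrt((-9 + 2*n**2) + n) = sqrt(-9 + n + 2*n**2))
H(F, k) = k + F**2 (H(F, k) = -3 + (k + (3 + F**2)) = -3 + (3 + k + F**2) = k + F**2)
(11 - 13)*H(P(-12), -88) = (11 - 13)*(-88 + (sqrt(-9 - 12 + 2*(-12)**2))**2) = -2*(-88 + (sqrt(-9 - 12 + 2*144))**2) = -2*(-88 + (sqrt(-9 - 12 + 288))**2) = -2*(-88 + (sqrt(267))**2) = -2*(-88 + 267) = -2*179 = -358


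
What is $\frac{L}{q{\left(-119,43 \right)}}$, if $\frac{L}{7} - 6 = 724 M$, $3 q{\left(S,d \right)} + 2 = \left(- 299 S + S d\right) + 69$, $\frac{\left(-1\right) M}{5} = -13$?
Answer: $\frac{329462}{10177} \approx 32.373$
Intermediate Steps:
$M = 65$ ($M = \left(-5\right) \left(-13\right) = 65$)
$q{\left(S,d \right)} = \frac{67}{3} - \frac{299 S}{3} + \frac{S d}{3}$ ($q{\left(S,d \right)} = - \frac{2}{3} + \frac{\left(- 299 S + S d\right) + 69}{3} = - \frac{2}{3} + \frac{69 - 299 S + S d}{3} = - \frac{2}{3} + \left(23 - \frac{299 S}{3} + \frac{S d}{3}\right) = \frac{67}{3} - \frac{299 S}{3} + \frac{S d}{3}$)
$L = 329462$ ($L = 42 + 7 \cdot 724 \cdot 65 = 42 + 7 \cdot 47060 = 42 + 329420 = 329462$)
$\frac{L}{q{\left(-119,43 \right)}} = \frac{329462}{\frac{67}{3} - - \frac{35581}{3} + \frac{1}{3} \left(-119\right) 43} = \frac{329462}{\frac{67}{3} + \frac{35581}{3} - \frac{5117}{3}} = \frac{329462}{10177}$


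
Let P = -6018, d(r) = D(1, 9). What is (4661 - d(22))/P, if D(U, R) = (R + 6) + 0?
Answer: -2323/3009 ≈ -0.77202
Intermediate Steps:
D(U, R) = 6 + R (D(U, R) = (6 + R) + 0 = 6 + R)
d(r) = 15 (d(r) = 6 + 9 = 15)
(4661 - d(22))/P = (4661 - 1*15)/(-6018) = (4661 - 15)*(-1/6018) = 4646*(-1/6018) = -2323/3009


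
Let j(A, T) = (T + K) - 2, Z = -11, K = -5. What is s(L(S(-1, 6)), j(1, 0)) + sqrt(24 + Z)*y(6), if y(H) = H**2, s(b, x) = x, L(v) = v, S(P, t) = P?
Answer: -7 + 36*sqrt(13) ≈ 122.80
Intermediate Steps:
j(A, T) = -7 + T (j(A, T) = (T - 5) - 2 = (-5 + T) - 2 = -7 + T)
s(L(S(-1, 6)), j(1, 0)) + sqrt(24 + Z)*y(6) = (-7 + 0) + sqrt(24 - 11)*6**2 = -7 + sqrt(13)*36 = -7 + 36*sqrt(13)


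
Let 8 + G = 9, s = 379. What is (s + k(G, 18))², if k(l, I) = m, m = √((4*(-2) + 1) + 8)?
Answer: 144400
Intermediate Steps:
G = 1 (G = -8 + 9 = 1)
m = 1 (m = √((-8 + 1) + 8) = √(-7 + 8) = √1 = 1)
k(l, I) = 1
(s + k(G, 18))² = (379 + 1)² = 380² = 144400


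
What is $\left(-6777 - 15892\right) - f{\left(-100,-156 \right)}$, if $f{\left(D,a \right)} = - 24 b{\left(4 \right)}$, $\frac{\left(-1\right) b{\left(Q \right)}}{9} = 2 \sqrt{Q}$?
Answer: $-23533$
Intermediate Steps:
$b{\left(Q \right)} = - 18 \sqrt{Q}$ ($b{\left(Q \right)} = - 9 \cdot 2 \sqrt{Q} = - 18 \sqrt{Q}$)
$f{\left(D,a \right)} = 864$ ($f{\left(D,a \right)} = - 24 \left(- 18 \sqrt{4}\right) = - 24 \left(\left(-18\right) 2\right) = \left(-24\right) \left(-36\right) = 864$)
$\left(-6777 - 15892\right) - f{\left(-100,-156 \right)} = \left(-6777 - 15892\right) - 864 = -22669 - 864 = -23533$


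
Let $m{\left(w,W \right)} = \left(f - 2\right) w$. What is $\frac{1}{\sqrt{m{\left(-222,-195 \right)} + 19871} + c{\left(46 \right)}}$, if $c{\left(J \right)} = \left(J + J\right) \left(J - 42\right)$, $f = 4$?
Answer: $\frac{368}{115997} - \frac{\sqrt{19427}}{115997} \approx 0.0019709$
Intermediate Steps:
$m{\left(w,W \right)} = 2 w$ ($m{\left(w,W \right)} = \left(4 - 2\right) w = 2 w$)
$c{\left(J \right)} = 2 J \left(-42 + J\right)$
$\frac{1}{\sqrt{m{\left(-222,-195 \right)} + 19871} + c{\left(46 \right)}} = \frac{1}{\sqrt{2 \left(-222\right) + 19871} + 2 \cdot 46 \left(-42 + 46\right)} = \frac{1}{\sqrt{-444 + 19871} + 2 \cdot 46 \cdot 4} = \frac{1}{\sqrt{19427} + 368} = \frac{1}{368 + \sqrt{19427}}$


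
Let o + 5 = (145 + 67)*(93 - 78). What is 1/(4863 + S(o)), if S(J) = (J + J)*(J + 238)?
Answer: 1/21677413 ≈ 4.6131e-8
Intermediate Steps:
o = 3175 (o = -5 + (145 + 67)*(93 - 78) = -5 + 212*15 = -5 + 3180 = 3175)
S(J) = 2*J*(238 + J) (S(J) = (2*J)*(238 + J) = 2*J*(238 + J))
1/(4863 + S(o)) = 1/(4863 + 2*3175*(238 + 3175)) = 1/(4863 + 2*3175*3413) = 1/(4863 + 21672550) = 1/21677413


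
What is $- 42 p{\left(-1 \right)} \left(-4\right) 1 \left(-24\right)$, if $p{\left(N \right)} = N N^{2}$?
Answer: $4032$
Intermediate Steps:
$p{\left(N \right)} = N^{3}$
$- 42 p{\left(-1 \right)} \left(-4\right) 1 \left(-24\right) = - 42 \left(-1\right)^{3} \left(-4\right) 1 \left(-24\right) = - 42 \left(-1\right) \left(-4\right) 1 \left(-24\right) = - 42 \cdot 4 \cdot 1 \left(-24\right) = \left(-42\right) 4 \left(-24\right) = \left(-168\right) \left(-24\right) = 4032$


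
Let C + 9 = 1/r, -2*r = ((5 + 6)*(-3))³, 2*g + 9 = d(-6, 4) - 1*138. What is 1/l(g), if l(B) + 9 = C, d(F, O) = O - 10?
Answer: -35937/646864 ≈ -0.055556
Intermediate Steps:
d(F, O) = -10 + O
g = -153/2 (g = -9/2 + ((-10 + 4) - 1*138)/2 = -9/2 + (-6 - 138)/2 = -9/2 + (½)*(-144) = -9/2 - 72 = -153/2 ≈ -76.500)
r = 35937/2 (r = -(-27*(5 + 6)³)/2 = -(11*(-3))³/2 = -½*(-33)³ = -½*(-35937) = 35937/2 ≈ 17969.)
C = -323431/35937 (C = -9 + 1/(35937/2) = -9 + 2/35937 = -323431/35937 ≈ -8.9999)
l(B) = -646864/35937 (l(B) = -9 - 323431/35937 = -646864/35937)
1/l(g) = 1/(-646864/35937) = -35937/646864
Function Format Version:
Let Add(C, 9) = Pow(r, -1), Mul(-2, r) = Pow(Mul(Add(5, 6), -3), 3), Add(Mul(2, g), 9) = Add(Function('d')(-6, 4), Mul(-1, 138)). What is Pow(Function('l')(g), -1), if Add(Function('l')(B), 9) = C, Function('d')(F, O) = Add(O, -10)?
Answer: Rational(-35937, 646864) ≈ -0.055556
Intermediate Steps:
Function('d')(F, O) = Add(-10, O)
g = Rational(-153, 2) (g = Add(Rational(-9, 2), Mul(Rational(1, 2), Add(Add(-10, 4), Mul(-1, 138)))) = Add(Rational(-9, 2), Mul(Rational(1, 2), Add(-6, -138))) = Add(Rational(-9, 2), Mul(Rational(1, 2), -144)) = Add(Rational(-9, 2), -72) = Rational(-153, 2) ≈ -76.500)
r = Rational(35937, 2) (r = Mul(Rational(-1, 2), Pow(Mul(Add(5, 6), -3), 3)) = Mul(Rational(-1, 2), Pow(Mul(11, -3), 3)) = Mul(Rational(-1, 2), Pow(-33, 3)) = Mul(Rational(-1, 2), -35937) = Rational(35937, 2) ≈ 17969.)
C = Rational(-323431, 35937) (C = Add(-9, Pow(Rational(35937, 2), -1)) = Add(-9, Rational(2, 35937)) = Rational(-323431, 35937) ≈ -8.9999)
Function('l')(B) = Rational(-646864, 35937) (Function('l')(B) = Add(-9, Rational(-323431, 35937)) = Rational(-646864, 35937))
Pow(Function('l')(g), -1) = Pow(Rational(-646864, 35937), -1) = Rational(-35937, 646864)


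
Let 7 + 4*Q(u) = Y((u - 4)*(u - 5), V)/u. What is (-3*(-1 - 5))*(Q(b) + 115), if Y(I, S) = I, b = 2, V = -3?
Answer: 2052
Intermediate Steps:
Q(u) = -7/4 + (-5 + u)*(-4 + u)/(4*u) (Q(u) = -7/4 + (((u - 4)*(u - 5))/u)/4 = -7/4 + (((-4 + u)*(-5 + u))/u)/4 = -7/4 + (((-5 + u)*(-4 + u))/u)/4 = -7/4 + ((-5 + u)*(-4 + u)/u)/4 = -7/4 + (-5 + u)*(-4 + u)/(4*u))
(-3*(-1 - 5))*(Q(b) + 115) = (-3*(-1 - 5))*((-4 + 5/2 + (1/4)*2) + 115) = (-3*(-6))*((-4 + 5*(1/2) + 1/2) + 115) = 18*((-4 + 5/2 + 1/2) + 115) = 18*(-1 + 115) = 18*114 = 2052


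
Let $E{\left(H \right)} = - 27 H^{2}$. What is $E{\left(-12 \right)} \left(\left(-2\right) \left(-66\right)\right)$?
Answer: $-513216$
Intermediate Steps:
$E{\left(-12 \right)} \left(\left(-2\right) \left(-66\right)\right) = - 27 \left(-12\right)^{2} \left(\left(-2\right) \left(-66\right)\right) = \left(-27\right) 144 \cdot 132 = \left(-3888\right) 132 = -513216$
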